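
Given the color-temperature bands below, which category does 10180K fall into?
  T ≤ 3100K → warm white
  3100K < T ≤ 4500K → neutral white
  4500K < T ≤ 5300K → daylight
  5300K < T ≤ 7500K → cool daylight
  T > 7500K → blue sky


Temperature: 10180K
10180K > 7500K → blue sky
Classification: blue sky


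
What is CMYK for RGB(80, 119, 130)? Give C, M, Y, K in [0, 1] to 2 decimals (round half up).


R'=80/255≈0.3137, G'=119/255≈0.4667, B'=130/255≈0.5098
K = 1 - max(R',G',B') = 1 - 130/255 = 125/255 = 0.49019… → 0.49
(1-R'-K)/(1-K) simplifies to (max-R)/max with max = 130:
C = (130-80)/130 = 50/130 = 0.38461… → 0.38
M = (130-119)/130 = 11/130 = 0.08461… → 0.08
Y = (130-130)/130 = 0/130 = 0 → 0.00
= CMYK(0.38, 0.08, 0.00, 0.49)


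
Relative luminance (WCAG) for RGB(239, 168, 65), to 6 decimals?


Linearize each channel (sRGB transfer function): c = v/255; c_lin = c/12.92 if c ≤ 0.04045, else ((c+0.055)/1.055)^2.4
  R: 239/255 ≈ 0.937255 > 0.04045 → ((0.937255+0.055)/1.055)^2.4 ≈ 0.863157
  G: 168/255 ≈ 0.658824 > 0.04045 → ((0.658824+0.055)/1.055)^2.4 ≈ 0.391572
  B: 65/255 ≈ 0.254902 > 0.04045 → ((0.254902+0.055)/1.055)^2.4 ≈ 0.052861
R_lin = 0.863157, G_lin = 0.391572, B_lin = 0.052861
L = 0.2126×R + 0.7152×G + 0.0722×B
L = 0.2126×0.863157 + 0.7152×0.391572 + 0.0722×0.052861
L ≈ 0.467376


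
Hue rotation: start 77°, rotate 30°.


New hue = (H + rotation) mod 360
New hue = (77 + 30) mod 360
= 107 mod 360
= 107°


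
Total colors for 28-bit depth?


Colors = 2^bits = 2^28
= 268,435,456 colors


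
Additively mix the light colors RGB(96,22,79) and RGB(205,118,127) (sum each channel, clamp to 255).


Additive: each channel = min(255, C₁+C₂)
R: 96+205 = 301 → 255
G: 22+118 = 140 → 140
B: 79+127 = 206 → 206
= RGB(255, 140, 206)


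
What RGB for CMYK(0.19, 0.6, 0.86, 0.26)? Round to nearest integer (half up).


R = 255 × (1-C) × (1-K) = 255 × 0.81 × 0.74 = 152.847 → 153
G = 255 × (1-M) × (1-K) = 255 × 0.40 × 0.74 = 75.48 → 75
B = 255 × (1-Y) × (1-K) = 255 × 0.14 × 0.74 = 26.418 → 26
= RGB(153, 75, 26)


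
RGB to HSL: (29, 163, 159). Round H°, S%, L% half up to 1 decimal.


Normalize: R'=29/255≈0.1137, G'=163/255≈0.6392, B'=159/255≈0.6235
Max=163/255, Min=29/255, Δ=Max-Min=134/255
L = (Max+Min)/2 = (163+29)/510 = 192/510 = 0.37647… → L = 37.6%
L ≤ 0.5 → S = Δ/(Max+Min) = 134/(163+29) = 134/192 = 0.69791… → S = 69.8%
(the 1/255 factors cancel in S and H, so raw channel differences can be used)
Max is G' → H = 60 × ((B-R)/Δ + 2) = 60 × ((159-29)/134 + 2)
  130/134 + 2 = 0.9701… + 2 = 2.9701…
  H = 60 × 2.9701… = 178.208…° → H = 178.2°
= HSL(178.2°, 69.8%, 37.6%)


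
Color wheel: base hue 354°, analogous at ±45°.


Base hue: 354°
Left analog: (354 - 45) mod 360 = 309°
Right analog: (354 + 45) mod 360 = 39°
Analogous hues = 309° and 39°


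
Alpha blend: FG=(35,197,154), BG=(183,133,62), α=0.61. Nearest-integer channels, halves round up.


C = α×F + (1-α)×B, with 1-α = 0.39
R: 0.61×35 + 0.39×183 = 21.35 + 71.37 = 92.72 → 93
G: 0.61×197 + 0.39×133 = 120.17 + 51.87 = 172.04 → 172
B: 0.61×154 + 0.39×62 = 93.94 + 24.18 = 118.12 → 118
= RGB(93, 172, 118)


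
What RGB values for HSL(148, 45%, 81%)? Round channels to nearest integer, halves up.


H=148°, S=0.45, L=0.81
C = (1-|2L-1|)×S = (1-|0.62|)×0.45 = 0.171
H' = H/60 = 148/60 ≈ 2.4667; X = C×(1-|H' mod 2 - 1|) = 0.0798
m = L - C/2 = 0.81 - 0.0855 = 0.7245
Sector ⌊H'⌋ = 2 → (R',G',B') = (0.0, 0.171, 0.0798)
RGB = ((R'+m)×255, (G'+m)×255, (B'+m)×255) = (184.7475, 228.3525, 205.0965)
Round half up → RGB(185, 228, 205)


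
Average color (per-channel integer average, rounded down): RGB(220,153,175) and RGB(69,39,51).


Midpoint: each channel = ⌊(C₁+C₂)/2⌋
R: ⌊(220+69)/2⌋ = 144
G: ⌊(153+39)/2⌋ = 96
B: ⌊(175+51)/2⌋ = 113
= RGB(144, 96, 113)


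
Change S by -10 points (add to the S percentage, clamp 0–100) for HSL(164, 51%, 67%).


Original S = 51%
Adjustment = -10 percentage points
New S = 51 + (-10) = 41
Clamp to [0, 100] → 41
= HSL(164°, 41%, 67%)


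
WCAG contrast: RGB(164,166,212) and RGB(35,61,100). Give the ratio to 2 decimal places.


Linearize each sRGB channel c=v/255: c/12.92 if c ≤ 0.04045 else ((c+0.055)/1.055)^2.4
L = 0.2126×R_lin + 0.7152×G_lin + 0.0722×B_lin
Color 1 (164,166,212):
  R=164: 164/255≈0.6431 > 0.04045 → ((0.6431+0.055)/1.055)^2.4 ≈ 0.37124
  G=166: 166/255≈0.6510 > 0.04045 → ((0.6510+0.055)/1.055)^2.4 ≈ 0.38133
  B=212: 212/255≈0.8314 > 0.04045 → ((0.8314+0.055)/1.055)^2.4 ≈ 0.65837
  L1 = 0.2126×0.37124 + 0.7152×0.38133 + 0.0722×0.65837 ≈ 0.39918
Color 2 (35,61,100):
  R=35: 35/255≈0.1373 > 0.04045 → ((0.1373+0.055)/1.055)^2.4 ≈ 0.01681
  G=61: 61/255≈0.2392 > 0.04045 → ((0.2392+0.055)/1.055)^2.4 ≈ 0.04667
  B=100: 100/255≈0.3922 > 0.04045 → ((0.3922+0.055)/1.055)^2.4 ≈ 0.12744
  L2 = 0.2126×0.01681 + 0.7152×0.04667 + 0.0722×0.12744 ≈ 0.04615
Lighter = 0.39918, Darker = 0.04615
Ratio = (L_lighter + 0.05) / (L_darker + 0.05)
Ratio = (0.39918 + 0.05) / (0.04615 + 0.05) = 0.44918 / 0.09615 ≈ 4.6717
Ratio ≈ 4.67:1


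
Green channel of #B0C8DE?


Color: #B0C8DE
R = B0 = 176
G = C8 = 200
B = DE = 222
Green = 200


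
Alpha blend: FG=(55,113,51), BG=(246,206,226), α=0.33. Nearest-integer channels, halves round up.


C = α×F + (1-α)×B, with 1-α = 0.67
R: 0.33×55 + 0.67×246 = 18.15 + 164.82 = 182.97 → 183
G: 0.33×113 + 0.67×206 = 37.29 + 138.02 = 175.31 → 175
B: 0.33×51 + 0.67×226 = 16.83 + 151.42 = 168.25 → 168
= RGB(183, 175, 168)


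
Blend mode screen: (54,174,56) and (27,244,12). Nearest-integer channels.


Screen: C = 255 - (255-A)×(255-B)/255, rounded to nearest integer
R: 255 - (255-54)×(255-27)/255 = 255 - 45828/255 ≈ 255 - 179.718 = 75.282 → 75
G: 255 - (255-174)×(255-244)/255 = 255 - 891/255 ≈ 255 - 3.494 = 251.506 → 252
B: 255 - (255-56)×(255-12)/255 = 255 - 48357/255 ≈ 255 - 189.635 = 65.365 → 65
= RGB(75, 252, 65)


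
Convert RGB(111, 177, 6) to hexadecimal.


R = 111 → 6F (hex)
G = 177 → B1 (hex)
B = 6 → 06 (hex)
Hex = #6FB106


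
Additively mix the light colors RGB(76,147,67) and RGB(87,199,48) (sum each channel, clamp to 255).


Additive: each channel = min(255, C₁+C₂)
R: 76+87 = 163 → 163
G: 147+199 = 346 → 255
B: 67+48 = 115 → 115
= RGB(163, 255, 115)


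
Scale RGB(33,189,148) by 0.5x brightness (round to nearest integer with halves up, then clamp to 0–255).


Multiply each channel by 0.5, round half up, clamp to [0, 255]
R: 33×0.5 = 16.5 → round → 17
G: 189×0.5 = 94.5 → round → 95
B: 148×0.5 = 74
= RGB(17, 95, 74)


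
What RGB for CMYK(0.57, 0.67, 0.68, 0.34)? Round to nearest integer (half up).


R = 255 × (1-C) × (1-K) = 255 × 0.43 × 0.66 = 72.369 → 72
G = 255 × (1-M) × (1-K) = 255 × 0.33 × 0.66 = 55.539 → 56
B = 255 × (1-Y) × (1-K) = 255 × 0.32 × 0.66 = 53.856 → 54
= RGB(72, 56, 54)


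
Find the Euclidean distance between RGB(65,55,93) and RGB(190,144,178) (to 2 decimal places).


d = √[(R₁-R₂)² + (G₁-G₂)² + (B₁-B₂)²]
d = √[(65-190)² + (55-144)² + (93-178)²]
d = √[15625 + 7921 + 7225]
d = √30771
d ≈ 175.42


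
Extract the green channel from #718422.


Color: #718422
R = 71 = 113
G = 84 = 132
B = 22 = 34
Green = 132


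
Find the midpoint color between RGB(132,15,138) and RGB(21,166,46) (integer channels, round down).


Midpoint: each channel = ⌊(C₁+C₂)/2⌋
R: ⌊(132+21)/2⌋ = 76
G: ⌊(15+166)/2⌋ = 90
B: ⌊(138+46)/2⌋ = 92
= RGB(76, 90, 92)


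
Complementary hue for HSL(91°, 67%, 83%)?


Complement = opposite side of color wheel = hue + 180°
H' = (91 + 180) mod 360 = 271°
S and L unchanged.
= HSL(271°, 67%, 83%)


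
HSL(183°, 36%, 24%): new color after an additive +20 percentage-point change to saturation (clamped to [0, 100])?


Original S = 36%
Adjustment = +20 percentage points
New S = 36 + (20) = 56
Clamp to [0, 100] → 56
= HSL(183°, 56%, 24%)


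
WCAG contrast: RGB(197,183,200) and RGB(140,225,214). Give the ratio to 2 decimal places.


Linearize each sRGB channel c=v/255: c/12.92 if c ≤ 0.04045 else ((c+0.055)/1.055)^2.4
L = 0.2126×R_lin + 0.7152×G_lin + 0.0722×B_lin
Color 1 (197,183,200):
  R=197: 197/255≈0.7725 > 0.04045 → ((0.7725+0.055)/1.055)^2.4 ≈ 0.55834
  G=183: 183/255≈0.7176 > 0.04045 → ((0.7176+0.055)/1.055)^2.4 ≈ 0.47353
  B=200: 200/255≈0.7843 > 0.04045 → ((0.7843+0.055)/1.055)^2.4 ≈ 0.57758
  L1 = 0.2126×0.55834 + 0.7152×0.47353 + 0.0722×0.57758 ≈ 0.49907
Color 2 (140,225,214):
  R=140: 140/255≈0.5490 > 0.04045 → ((0.5490+0.055)/1.055)^2.4 ≈ 0.26225
  G=225: 225/255≈0.8824 > 0.04045 → ((0.8824+0.055)/1.055)^2.4 ≈ 0.75294
  B=214: 214/255≈0.8392 > 0.04045 → ((0.8392+0.055)/1.055)^2.4 ≈ 0.67244
  L2 = 0.2126×0.26225 + 0.7152×0.75294 + 0.0722×0.67244 ≈ 0.64281
Lighter = 0.64281, Darker = 0.49907
Ratio = (L_lighter + 0.05) / (L_darker + 0.05)
Ratio = (0.64281 + 0.05) / (0.49907 + 0.05) = 0.69281 / 0.54907 ≈ 1.2618
Ratio ≈ 1.26:1


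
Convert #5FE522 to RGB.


5F → 95 (R)
E5 → 229 (G)
22 → 34 (B)
= RGB(95, 229, 34)


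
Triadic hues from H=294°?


Triadic: equally spaced at 120° intervals
H1 = 294°
H2 = (294 + 120) mod 360 = 54°
H3 = (294 + 240) mod 360 = 174°
Triadic = 294°, 54°, 174°


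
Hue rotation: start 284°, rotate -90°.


New hue = (H + rotation) mod 360
New hue = (284 -90) mod 360
= 194 mod 360
= 194°


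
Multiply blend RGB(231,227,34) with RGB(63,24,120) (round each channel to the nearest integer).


Multiply: C = A×B/255, rounded to nearest integer
R: 231×63/255 = 14553/255 ≈ 57.071 → 57
G: 227×24/255 = 5448/255 ≈ 21.365 → 21
B: 34×120/255 = 4080/255 ≈ 16.000 → 16
= RGB(57, 21, 16)


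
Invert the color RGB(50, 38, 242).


Invert: (255-R, 255-G, 255-B)
R: 255-50 = 205
G: 255-38 = 217
B: 255-242 = 13
= RGB(205, 217, 13)


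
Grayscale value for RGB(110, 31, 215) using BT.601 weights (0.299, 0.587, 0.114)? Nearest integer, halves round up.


Gray = 0.299×R + 0.587×G + 0.114×B
Gray = 0.299×110 + 0.587×31 + 0.114×215
Gray = 32.890 + 18.197 + 24.510
Gray = 75.597 → round half up → 76
Gray = 76


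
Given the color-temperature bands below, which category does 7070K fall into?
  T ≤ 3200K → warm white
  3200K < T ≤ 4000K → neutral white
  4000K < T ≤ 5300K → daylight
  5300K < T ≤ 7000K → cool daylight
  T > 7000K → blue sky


Temperature: 7070K
7070K > 7000K → blue sky
Classification: blue sky


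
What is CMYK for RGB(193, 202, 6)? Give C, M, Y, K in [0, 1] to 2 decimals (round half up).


R'=193/255≈0.7569, G'=202/255≈0.7922, B'=6/255≈0.0235
K = 1 - max(R',G',B') = 1 - 202/255 = 53/255 = 0.20784… → 0.21
(1-R'-K)/(1-K) simplifies to (max-R)/max with max = 202:
C = (202-193)/202 = 9/202 = 0.04455… → 0.04
M = (202-202)/202 = 0/202 = 0 → 0.00
Y = (202-6)/202 = 196/202 = 0.97029… → 0.97
= CMYK(0.04, 0.00, 0.97, 0.21)


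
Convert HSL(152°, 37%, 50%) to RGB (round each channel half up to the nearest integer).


H=152°, S=0.37, L=0.50
C = (1-|2L-1|)×S = (1-|0.00|)×0.37 = 0.37
H' = H/60 = 152/60 ≈ 2.5333; X = C×(1-|H' mod 2 - 1|) ≈ 0.1973
m = L - C/2 = 0.50 - 0.185 = 0.315
Sector ⌊H'⌋ = 2 → (R',G',B') = (0.0, 0.37, ≈0.1973)
RGB = ((R'+m)×255, (G'+m)×255, (B'+m)×255) = (80.325, 174.675, 130.645)
Round half up → RGB(80, 175, 131)


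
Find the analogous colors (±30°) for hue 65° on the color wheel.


Base hue: 65°
Left analog: (65 - 30) mod 360 = 35°
Right analog: (65 + 30) mod 360 = 95°
Analogous hues = 35° and 95°


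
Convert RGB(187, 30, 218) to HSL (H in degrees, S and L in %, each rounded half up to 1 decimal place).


Normalize: R'=187/255≈0.7333, G'=30/255≈0.1176, B'=218/255≈0.8549
Max=218/255, Min=30/255, Δ=Max-Min=188/255
L = (Max+Min)/2 = (218+30)/510 = 248/510 = 0.48627… → L = 48.6%
L ≤ 0.5 → S = Δ/(Max+Min) = 188/(218+30) = 188/248 = 0.75806… → S = 75.8%
(the 1/255 factors cancel in S and H, so raw channel differences can be used)
Max is B' → H = 60 × ((R-G)/Δ + 4) = 60 × ((187-30)/188 + 4)
  157/188 + 4 = 0.8351… + 4 = 4.8351…
  H = 60 × 4.8351… = 290.106…° → H = 290.1°
= HSL(290.1°, 75.8%, 48.6%)


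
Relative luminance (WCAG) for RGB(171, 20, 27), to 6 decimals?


Linearize each channel (sRGB transfer function): c = v/255; c_lin = c/12.92 if c ≤ 0.04045, else ((c+0.055)/1.055)^2.4
  R: 171/255 ≈ 0.670588 > 0.04045 → ((0.670588+0.055)/1.055)^2.4 ≈ 0.407240
  G: 20/255 ≈ 0.078431 > 0.04045 → ((0.078431+0.055)/1.055)^2.4 ≈ 0.006995
  B: 27/255 ≈ 0.105882 > 0.04045 → ((0.105882+0.055)/1.055)^2.4 ≈ 0.010960
R_lin = 0.407240, G_lin = 0.006995, B_lin = 0.010960
L = 0.2126×R + 0.7152×G + 0.0722×B
L = 0.2126×0.407240 + 0.7152×0.006995 + 0.0722×0.010960
L ≈ 0.092374


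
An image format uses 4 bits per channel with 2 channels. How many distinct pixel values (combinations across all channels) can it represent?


Total bits = 4 bits/channel × 2 channels = 8 bits
Distinct pixel values = 2^8
= 256 pixel values


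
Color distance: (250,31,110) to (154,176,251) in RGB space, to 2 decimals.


d = √[(R₁-R₂)² + (G₁-G₂)² + (B₁-B₂)²]
d = √[(250-154)² + (31-176)² + (110-251)²]
d = √[9216 + 21025 + 19881]
d = √50122
d ≈ 223.88


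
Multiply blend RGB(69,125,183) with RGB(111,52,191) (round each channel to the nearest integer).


Multiply: C = A×B/255, rounded to nearest integer
R: 69×111/255 = 7659/255 ≈ 30.035 → 30
G: 125×52/255 = 6500/255 ≈ 25.490 → 25
B: 183×191/255 = 34953/255 ≈ 137.071 → 137
= RGB(30, 25, 137)


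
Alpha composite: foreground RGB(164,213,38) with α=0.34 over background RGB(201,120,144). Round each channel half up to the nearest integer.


C = α×F + (1-α)×B, with 1-α = 0.66
R: 0.34×164 + 0.66×201 = 55.76 + 132.66 = 188.42 → 188
G: 0.34×213 + 0.66×120 = 72.42 + 79.20 = 151.62 → 152
B: 0.34×38 + 0.66×144 = 12.92 + 95.04 = 107.96 → 108
= RGB(188, 152, 108)


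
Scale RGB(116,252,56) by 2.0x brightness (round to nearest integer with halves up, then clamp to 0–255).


Multiply each channel by 2.0, round half up, clamp to [0, 255]
R: 116×2.0 = 232
G: 252×2.0 = 504 → clamp → 255
B: 56×2.0 = 112
= RGB(232, 255, 112)


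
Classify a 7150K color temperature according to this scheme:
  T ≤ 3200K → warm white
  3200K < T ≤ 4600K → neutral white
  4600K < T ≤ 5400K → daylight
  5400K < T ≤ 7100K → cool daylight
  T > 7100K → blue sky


Temperature: 7150K
7150K > 7100K → blue sky
Classification: blue sky


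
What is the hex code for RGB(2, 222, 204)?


R = 2 → 02 (hex)
G = 222 → DE (hex)
B = 204 → CC (hex)
Hex = #02DECC


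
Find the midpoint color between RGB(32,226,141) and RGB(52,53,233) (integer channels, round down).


Midpoint: each channel = ⌊(C₁+C₂)/2⌋
R: ⌊(32+52)/2⌋ = 42
G: ⌊(226+53)/2⌋ = 139
B: ⌊(141+233)/2⌋ = 187
= RGB(42, 139, 187)


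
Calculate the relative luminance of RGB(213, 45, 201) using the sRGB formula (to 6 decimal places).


Linearize each channel (sRGB transfer function): c = v/255; c_lin = c/12.92 if c ≤ 0.04045, else ((c+0.055)/1.055)^2.4
  R: 213/255 ≈ 0.835294 > 0.04045 → ((0.835294+0.055)/1.055)^2.4 ≈ 0.665387
  G: 45/255 ≈ 0.176471 > 0.04045 → ((0.176471+0.055)/1.055)^2.4 ≈ 0.026241
  B: 201/255 ≈ 0.788235 > 0.04045 → ((0.788235+0.055)/1.055)^2.4 ≈ 0.584078
R_lin = 0.665387, G_lin = 0.026241, B_lin = 0.584078
L = 0.2126×R + 0.7152×G + 0.0722×B
L = 0.2126×0.665387 + 0.7152×0.026241 + 0.0722×0.584078
L ≈ 0.202400


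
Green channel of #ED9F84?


Color: #ED9F84
R = ED = 237
G = 9F = 159
B = 84 = 132
Green = 159


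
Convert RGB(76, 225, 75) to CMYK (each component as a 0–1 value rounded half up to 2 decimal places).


R'=76/255≈0.2980, G'=225/255≈0.8824, B'=75/255≈0.2941
K = 1 - max(R',G',B') = 1 - 225/255 = 30/255 = 0.11764… → 0.12
(1-R'-K)/(1-K) simplifies to (max-R)/max with max = 225:
C = (225-76)/225 = 149/225 = 0.66222… → 0.66
M = (225-225)/225 = 0/225 = 0 → 0.00
Y = (225-75)/225 = 150/225 = 0.66666… → 0.67
= CMYK(0.66, 0.00, 0.67, 0.12)


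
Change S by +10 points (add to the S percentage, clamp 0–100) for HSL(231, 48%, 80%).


Original S = 48%
Adjustment = +10 percentage points
New S = 48 + (10) = 58
Clamp to [0, 100] → 58
= HSL(231°, 58%, 80%)


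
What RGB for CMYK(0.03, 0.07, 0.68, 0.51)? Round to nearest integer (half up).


R = 255 × (1-C) × (1-K) = 255 × 0.97 × 0.49 = 121.2015 → 121
G = 255 × (1-M) × (1-K) = 255 × 0.93 × 0.49 = 116.2035 → 116
B = 255 × (1-Y) × (1-K) = 255 × 0.32 × 0.49 = 39.984 → 40
= RGB(121, 116, 40)


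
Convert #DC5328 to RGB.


DC → 220 (R)
53 → 83 (G)
28 → 40 (B)
= RGB(220, 83, 40)


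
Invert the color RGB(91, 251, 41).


Invert: (255-R, 255-G, 255-B)
R: 255-91 = 164
G: 255-251 = 4
B: 255-41 = 214
= RGB(164, 4, 214)


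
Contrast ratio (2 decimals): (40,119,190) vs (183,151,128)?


Linearize each sRGB channel c=v/255: c/12.92 if c ≤ 0.04045 else ((c+0.055)/1.055)^2.4
L = 0.2126×R_lin + 0.7152×G_lin + 0.0722×B_lin
Color 1 (40,119,190):
  R=40: 40/255≈0.1569 > 0.04045 → ((0.1569+0.055)/1.055)^2.4 ≈ 0.02122
  G=119: 119/255≈0.4667 > 0.04045 → ((0.4667+0.055)/1.055)^2.4 ≈ 0.18447
  B=190: 190/255≈0.7451 > 0.04045 → ((0.7451+0.055)/1.055)^2.4 ≈ 0.51492
  L1 = 0.2126×0.02122 + 0.7152×0.18447 + 0.0722×0.51492 ≈ 0.17362
Color 2 (183,151,128):
  R=183: 183/255≈0.7176 > 0.04045 → ((0.7176+0.055)/1.055)^2.4 ≈ 0.47353
  G=151: 151/255≈0.5922 > 0.04045 → ((0.5922+0.055)/1.055)^2.4 ≈ 0.30947
  B=128: 128/255≈0.5020 > 0.04045 → ((0.5020+0.055)/1.055)^2.4 ≈ 0.21586
  L2 = 0.2126×0.47353 + 0.7152×0.30947 + 0.0722×0.21586 ≈ 0.33759
Lighter = 0.33759, Darker = 0.17362
Ratio = (L_lighter + 0.05) / (L_darker + 0.05)
Ratio = (0.33759 + 0.05) / (0.17362 + 0.05) = 0.38759 / 0.22362 ≈ 1.7332
Ratio ≈ 1.73:1


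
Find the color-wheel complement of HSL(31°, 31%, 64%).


Complement = opposite side of color wheel = hue + 180°
H' = (31 + 180) mod 360 = 211°
S and L unchanged.
= HSL(211°, 31%, 64%)


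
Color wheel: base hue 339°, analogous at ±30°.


Base hue: 339°
Left analog: (339 - 30) mod 360 = 309°
Right analog: (339 + 30) mod 360 = 9°
Analogous hues = 309° and 9°


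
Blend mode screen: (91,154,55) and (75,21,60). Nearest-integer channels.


Screen: C = 255 - (255-A)×(255-B)/255, rounded to nearest integer
R: 255 - (255-91)×(255-75)/255 = 255 - 29520/255 ≈ 255 - 115.765 = 139.235 → 139
G: 255 - (255-154)×(255-21)/255 = 255 - 23634/255 ≈ 255 - 92.682 = 162.318 → 162
B: 255 - (255-55)×(255-60)/255 = 255 - 39000/255 ≈ 255 - 152.941 = 102.059 → 102
= RGB(139, 162, 102)


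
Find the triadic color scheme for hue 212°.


Triadic: equally spaced at 120° intervals
H1 = 212°
H2 = (212 + 120) mod 360 = 332°
H3 = (212 + 240) mod 360 = 92°
Triadic = 212°, 332°, 92°


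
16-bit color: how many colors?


Colors = 2^bits = 2^16
= 65,536 colors


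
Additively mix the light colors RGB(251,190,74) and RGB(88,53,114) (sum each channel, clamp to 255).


Additive: each channel = min(255, C₁+C₂)
R: 251+88 = 339 → 255
G: 190+53 = 243 → 243
B: 74+114 = 188 → 188
= RGB(255, 243, 188)


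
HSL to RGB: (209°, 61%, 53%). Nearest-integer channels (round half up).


H=209°, S=0.61, L=0.53
C = (1-|2L-1|)×S = (1-|0.06|)×0.61 = 0.5734
H' = H/60 = 209/60 ≈ 3.4833; X = C×(1-|H' mod 2 - 1|) ≈ 0.2963
m = L - C/2 = 0.53 - 0.2867 = 0.2433
Sector ⌊H'⌋ = 3 → (R',G',B') = (0.0, ≈0.2963, 0.5734)
RGB = ((R'+m)×255, (G'+m)×255, (B'+m)×255) = (62.0415, 137.58695, 208.2585)
Round half up → RGB(62, 138, 208)


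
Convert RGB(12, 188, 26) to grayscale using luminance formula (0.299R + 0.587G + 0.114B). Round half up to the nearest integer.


Gray = 0.299×R + 0.587×G + 0.114×B
Gray = 0.299×12 + 0.587×188 + 0.114×26
Gray = 3.588 + 110.356 + 2.964
Gray = 116.908 → round half up → 117
Gray = 117


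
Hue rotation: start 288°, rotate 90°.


New hue = (H + rotation) mod 360
New hue = (288 + 90) mod 360
= 378 mod 360
= 18°


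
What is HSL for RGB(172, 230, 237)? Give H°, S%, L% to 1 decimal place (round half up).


Normalize: R'=172/255≈0.6745, G'=230/255≈0.9020, B'=237/255≈0.9294
Max=237/255, Min=172/255, Δ=Max-Min=65/255
L = (Max+Min)/2 = (237+172)/510 = 409/510 = 0.80196… → L = 80.2%
L > 0.5 → S = Δ/(2-Max-Min) = 65/(510-237-172) = 65/101 = 0.64356… → S = 64.4%
(the 1/255 factors cancel in S and H, so raw channel differences can be used)
Max is B' → H = 60 × ((R-G)/Δ + 4) = 60 × ((172-230)/65 + 4)
  -58/65 + 4 = -0.8923… + 4 = 3.1076…
  H = 60 × 3.1076… = 186.461…° → H = 186.5°
= HSL(186.5°, 64.4%, 80.2%)


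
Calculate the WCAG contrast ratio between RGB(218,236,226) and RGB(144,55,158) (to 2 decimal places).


Linearize each sRGB channel c=v/255: c/12.92 if c ≤ 0.04045 else ((c+0.055)/1.055)^2.4
L = 0.2126×R_lin + 0.7152×G_lin + 0.0722×B_lin
Color 1 (218,236,226):
  R=218: 218/255≈0.8549 > 0.04045 → ((0.8549+0.055)/1.055)^2.4 ≈ 0.70110
  G=236: 236/255≈0.9255 > 0.04045 → ((0.9255+0.055)/1.055)^2.4 ≈ 0.83880
  B=226: 226/255≈0.8863 > 0.04045 → ((0.8863+0.055)/1.055)^2.4 ≈ 0.76052
  L1 = 0.2126×0.70110 + 0.7152×0.83880 + 0.0722×0.76052 ≈ 0.80387
Color 2 (144,55,158):
  R=144: 144/255≈0.5647 > 0.04045 → ((0.5647+0.055)/1.055)^2.4 ≈ 0.27889
  G=55: 55/255≈0.2157 > 0.04045 → ((0.2157+0.055)/1.055)^2.4 ≈ 0.03820
  B=158: 158/255≈0.6196 > 0.04045 → ((0.6196+0.055)/1.055)^2.4 ≈ 0.34191
  L2 = 0.2126×0.27889 + 0.7152×0.03820 + 0.0722×0.34191 ≈ 0.11130
Lighter = 0.80387, Darker = 0.11130
Ratio = (L_lighter + 0.05) / (L_darker + 0.05)
Ratio = (0.80387 + 0.05) / (0.11130 + 0.05) = 0.85387 / 0.16130 ≈ 5.2936
Ratio ≈ 5.29:1


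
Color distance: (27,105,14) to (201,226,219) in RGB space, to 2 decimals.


d = √[(R₁-R₂)² + (G₁-G₂)² + (B₁-B₂)²]
d = √[(27-201)² + (105-226)² + (14-219)²]
d = √[30276 + 14641 + 42025]
d = √86942
d ≈ 294.86


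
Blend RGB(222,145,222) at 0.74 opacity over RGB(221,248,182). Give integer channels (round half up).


C = α×F + (1-α)×B, with 1-α = 0.26
R: 0.74×222 + 0.26×221 = 164.28 + 57.46 = 221.74 → 222
G: 0.74×145 + 0.26×248 = 107.30 + 64.48 = 171.78 → 172
B: 0.74×222 + 0.26×182 = 164.28 + 47.32 = 211.60 → 212
= RGB(222, 172, 212)


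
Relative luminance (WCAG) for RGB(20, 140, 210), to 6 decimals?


Linearize each channel (sRGB transfer function): c = v/255; c_lin = c/12.92 if c ≤ 0.04045, else ((c+0.055)/1.055)^2.4
  R: 20/255 ≈ 0.078431 > 0.04045 → ((0.078431+0.055)/1.055)^2.4 ≈ 0.006995
  G: 140/255 ≈ 0.549020 > 0.04045 → ((0.549020+0.055)/1.055)^2.4 ≈ 0.262251
  B: 210/255 ≈ 0.823529 > 0.04045 → ((0.823529+0.055)/1.055)^2.4 ≈ 0.644480
R_lin = 0.006995, G_lin = 0.262251, B_lin = 0.644480
L = 0.2126×R + 0.7152×G + 0.0722×B
L = 0.2126×0.006995 + 0.7152×0.262251 + 0.0722×0.644480
L ≈ 0.235580


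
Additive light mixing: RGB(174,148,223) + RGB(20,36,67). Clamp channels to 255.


Additive: each channel = min(255, C₁+C₂)
R: 174+20 = 194 → 194
G: 148+36 = 184 → 184
B: 223+67 = 290 → 255
= RGB(194, 184, 255)


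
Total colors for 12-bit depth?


Colors = 2^bits = 2^12
= 4,096 colors


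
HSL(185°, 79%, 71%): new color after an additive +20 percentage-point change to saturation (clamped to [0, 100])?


Original S = 79%
Adjustment = +20 percentage points
New S = 79 + (20) = 99
Clamp to [0, 100] → 99
= HSL(185°, 99%, 71%)


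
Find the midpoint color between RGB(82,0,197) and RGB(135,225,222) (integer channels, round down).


Midpoint: each channel = ⌊(C₁+C₂)/2⌋
R: ⌊(82+135)/2⌋ = 108
G: ⌊(0+225)/2⌋ = 112
B: ⌊(197+222)/2⌋ = 209
= RGB(108, 112, 209)


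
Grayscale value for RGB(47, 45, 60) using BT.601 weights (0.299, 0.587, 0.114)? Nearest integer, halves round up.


Gray = 0.299×R + 0.587×G + 0.114×B
Gray = 0.299×47 + 0.587×45 + 0.114×60
Gray = 14.053 + 26.415 + 6.840
Gray = 47.308 → round half up → 47
Gray = 47


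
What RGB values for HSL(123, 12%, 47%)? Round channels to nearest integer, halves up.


H=123°, S=0.12, L=0.47
C = (1-|2L-1|)×S = (1-|-0.06|)×0.12 = 0.1128
H' = H/60 = 123/60 ≈ 2.0500; X = C×(1-|H' mod 2 - 1|) = 0.00564
m = L - C/2 = 0.47 - 0.0564 = 0.4136
Sector ⌊H'⌋ = 2 → (R',G',B') = (0.0, 0.1128, 0.00564)
RGB = ((R'+m)×255, (G'+m)×255, (B'+m)×255) = (105.468, 134.232, 106.9062)
Round half up → RGB(105, 134, 107)


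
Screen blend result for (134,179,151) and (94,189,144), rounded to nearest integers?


Screen: C = 255 - (255-A)×(255-B)/255, rounded to nearest integer
R: 255 - (255-134)×(255-94)/255 = 255 - 19481/255 ≈ 255 - 76.396 = 178.604 → 179
G: 255 - (255-179)×(255-189)/255 = 255 - 5016/255 ≈ 255 - 19.671 = 235.329 → 235
B: 255 - (255-151)×(255-144)/255 = 255 - 11544/255 ≈ 255 - 45.271 = 209.729 → 210
= RGB(179, 235, 210)


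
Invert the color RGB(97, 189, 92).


Invert: (255-R, 255-G, 255-B)
R: 255-97 = 158
G: 255-189 = 66
B: 255-92 = 163
= RGB(158, 66, 163)


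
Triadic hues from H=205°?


Triadic: equally spaced at 120° intervals
H1 = 205°
H2 = (205 + 120) mod 360 = 325°
H3 = (205 + 240) mod 360 = 85°
Triadic = 205°, 325°, 85°


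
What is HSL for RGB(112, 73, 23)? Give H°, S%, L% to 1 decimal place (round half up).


Normalize: R'=112/255≈0.4392, G'=73/255≈0.2863, B'=23/255≈0.0902
Max=112/255, Min=23/255, Δ=Max-Min=89/255
L = (Max+Min)/2 = (112+23)/510 = 135/510 = 0.26470… → L = 26.5%
L ≤ 0.5 → S = Δ/(Max+Min) = 89/(112+23) = 89/135 = 0.65925… → S = 65.9%
(the 1/255 factors cancel in S and H, so raw channel differences can be used)
Max is R' → H = 60 × (((G-B)/Δ) mod 6) = 60 × (((73-23)/89) mod 6)
  50/89 = 0.5617…
  H = 60 × 0.5617… = 33.707…° → H = 33.7°
= HSL(33.7°, 65.9%, 26.5%)


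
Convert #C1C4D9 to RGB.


C1 → 193 (R)
C4 → 196 (G)
D9 → 217 (B)
= RGB(193, 196, 217)


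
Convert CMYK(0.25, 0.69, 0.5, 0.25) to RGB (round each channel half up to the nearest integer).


R = 255 × (1-C) × (1-K) = 255 × 0.75 × 0.75 = 143.4375 → 143
G = 255 × (1-M) × (1-K) = 255 × 0.31 × 0.75 = 59.2875 → 59
B = 255 × (1-Y) × (1-K) = 255 × 0.50 × 0.75 = 95.625 → 96
= RGB(143, 59, 96)


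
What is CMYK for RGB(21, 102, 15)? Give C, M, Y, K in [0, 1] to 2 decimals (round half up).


R'=21/255≈0.0824, G'=102/255≈0.4000, B'=15/255≈0.0588
K = 1 - max(R',G',B') = 1 - 102/255 = 153/255 = 0.6 → 0.60
(1-R'-K)/(1-K) simplifies to (max-R)/max with max = 102:
C = (102-21)/102 = 81/102 = 0.79411… → 0.79
M = (102-102)/102 = 0/102 = 0 → 0.00
Y = (102-15)/102 = 87/102 = 0.85294… → 0.85
= CMYK(0.79, 0.00, 0.85, 0.60)


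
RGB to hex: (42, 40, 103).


R = 42 → 2A (hex)
G = 40 → 28 (hex)
B = 103 → 67 (hex)
Hex = #2A2867


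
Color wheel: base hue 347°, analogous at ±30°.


Base hue: 347°
Left analog: (347 - 30) mod 360 = 317°
Right analog: (347 + 30) mod 360 = 17°
Analogous hues = 317° and 17°


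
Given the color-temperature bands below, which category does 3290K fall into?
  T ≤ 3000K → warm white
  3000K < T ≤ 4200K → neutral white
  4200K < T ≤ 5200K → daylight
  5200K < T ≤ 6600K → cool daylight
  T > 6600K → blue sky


Temperature: 3290K
3000K < 3290K ≤ 4200K → neutral white
Classification: neutral white


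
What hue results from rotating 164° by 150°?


New hue = (H + rotation) mod 360
New hue = (164 + 150) mod 360
= 314 mod 360
= 314°


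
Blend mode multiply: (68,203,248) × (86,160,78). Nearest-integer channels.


Multiply: C = A×B/255, rounded to nearest integer
R: 68×86/255 = 5848/255 ≈ 22.933 → 23
G: 203×160/255 = 32480/255 ≈ 127.373 → 127
B: 248×78/255 = 19344/255 ≈ 75.859 → 76
= RGB(23, 127, 76)


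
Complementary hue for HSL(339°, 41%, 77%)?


Complement = opposite side of color wheel = hue + 180°
H' = (339 + 180) mod 360 = 159°
S and L unchanged.
= HSL(159°, 41%, 77%)


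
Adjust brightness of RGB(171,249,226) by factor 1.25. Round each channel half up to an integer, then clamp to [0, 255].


Multiply each channel by 1.25, round half up, clamp to [0, 255]
R: 171×1.25 = 213.75 → round → 214
G: 249×1.25 = 311.25 → round → 311 → clamp → 255
B: 226×1.25 = 282.5 → round → 283 → clamp → 255
= RGB(214, 255, 255)


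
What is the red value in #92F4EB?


Color: #92F4EB
R = 92 = 146
G = F4 = 244
B = EB = 235
Red = 146


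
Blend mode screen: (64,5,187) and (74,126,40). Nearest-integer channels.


Screen: C = 255 - (255-A)×(255-B)/255, rounded to nearest integer
R: 255 - (255-64)×(255-74)/255 = 255 - 34571/255 ≈ 255 - 135.573 = 119.427 → 119
G: 255 - (255-5)×(255-126)/255 = 255 - 32250/255 ≈ 255 - 126.471 = 128.529 → 129
B: 255 - (255-187)×(255-40)/255 = 255 - 14620/255 ≈ 255 - 57.333 = 197.667 → 198
= RGB(119, 129, 198)


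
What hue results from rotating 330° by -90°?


New hue = (H + rotation) mod 360
New hue = (330 -90) mod 360
= 240 mod 360
= 240°


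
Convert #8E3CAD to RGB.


8E → 142 (R)
3C → 60 (G)
AD → 173 (B)
= RGB(142, 60, 173)


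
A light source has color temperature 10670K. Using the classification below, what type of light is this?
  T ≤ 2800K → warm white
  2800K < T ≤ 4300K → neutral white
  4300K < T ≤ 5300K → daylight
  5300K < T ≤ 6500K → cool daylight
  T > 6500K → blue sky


Temperature: 10670K
10670K > 6500K → blue sky
Classification: blue sky


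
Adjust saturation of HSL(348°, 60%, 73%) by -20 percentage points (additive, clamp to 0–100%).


Original S = 60%
Adjustment = -20 percentage points
New S = 60 + (-20) = 40
Clamp to [0, 100] → 40
= HSL(348°, 40%, 73%)


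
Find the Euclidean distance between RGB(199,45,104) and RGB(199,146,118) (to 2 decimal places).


d = √[(R₁-R₂)² + (G₁-G₂)² + (B₁-B₂)²]
d = √[(199-199)² + (45-146)² + (104-118)²]
d = √[0 + 10201 + 196]
d = √10397
d ≈ 101.97


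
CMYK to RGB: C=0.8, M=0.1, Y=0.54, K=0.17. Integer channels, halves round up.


R = 255 × (1-C) × (1-K) = 255 × 0.20 × 0.83 = 42.33 → 42
G = 255 × (1-M) × (1-K) = 255 × 0.90 × 0.83 = 190.485 → 190
B = 255 × (1-Y) × (1-K) = 255 × 0.46 × 0.83 = 97.359 → 97
= RGB(42, 190, 97)


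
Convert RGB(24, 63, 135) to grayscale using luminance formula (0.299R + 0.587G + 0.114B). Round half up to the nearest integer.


Gray = 0.299×R + 0.587×G + 0.114×B
Gray = 0.299×24 + 0.587×63 + 0.114×135
Gray = 7.176 + 36.981 + 15.390
Gray = 59.547 → round half up → 60
Gray = 60


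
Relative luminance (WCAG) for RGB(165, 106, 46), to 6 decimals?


Linearize each channel (sRGB transfer function): c = v/255; c_lin = c/12.92 if c ≤ 0.04045, else ((c+0.055)/1.055)^2.4
  R: 165/255 ≈ 0.647059 > 0.04045 → ((0.647059+0.055)/1.055)^2.4 ≈ 0.376262
  G: 106/255 ≈ 0.415686 > 0.04045 → ((0.415686+0.055)/1.055)^2.4 ≈ 0.144128
  B: 46/255 ≈ 0.180392 > 0.04045 → ((0.180392+0.055)/1.055)^2.4 ≈ 0.027321
R_lin = 0.376262, G_lin = 0.144128, B_lin = 0.027321
L = 0.2126×R + 0.7152×G + 0.0722×B
L = 0.2126×0.376262 + 0.7152×0.144128 + 0.0722×0.027321
L ≈ 0.185047


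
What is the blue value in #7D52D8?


Color: #7D52D8
R = 7D = 125
G = 52 = 82
B = D8 = 216
Blue = 216


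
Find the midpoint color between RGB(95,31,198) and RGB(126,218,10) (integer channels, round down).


Midpoint: each channel = ⌊(C₁+C₂)/2⌋
R: ⌊(95+126)/2⌋ = 110
G: ⌊(31+218)/2⌋ = 124
B: ⌊(198+10)/2⌋ = 104
= RGB(110, 124, 104)


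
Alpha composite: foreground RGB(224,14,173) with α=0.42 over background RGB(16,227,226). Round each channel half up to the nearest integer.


C = α×F + (1-α)×B, with 1-α = 0.58
R: 0.42×224 + 0.58×16 = 94.08 + 9.28 = 103.36 → 103
G: 0.42×14 + 0.58×227 = 5.88 + 131.66 = 137.54 → 138
B: 0.42×173 + 0.58×226 = 72.66 + 131.08 = 203.74 → 204
= RGB(103, 138, 204)


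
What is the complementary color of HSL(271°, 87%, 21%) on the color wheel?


Complement = opposite side of color wheel = hue + 180°
H' = (271 + 180) mod 360 = 91°
S and L unchanged.
= HSL(91°, 87%, 21%)


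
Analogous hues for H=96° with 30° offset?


Base hue: 96°
Left analog: (96 - 30) mod 360 = 66°
Right analog: (96 + 30) mod 360 = 126°
Analogous hues = 66° and 126°


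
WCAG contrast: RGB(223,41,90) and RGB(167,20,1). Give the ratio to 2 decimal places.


Linearize each sRGB channel c=v/255: c/12.92 if c ≤ 0.04045 else ((c+0.055)/1.055)^2.4
L = 0.2126×R_lin + 0.7152×G_lin + 0.0722×B_lin
Color 1 (223,41,90):
  R=223: 223/255≈0.8745 > 0.04045 → ((0.8745+0.055)/1.055)^2.4 ≈ 0.73791
  G=41: 41/255≈0.1608 > 0.04045 → ((0.1608+0.055)/1.055)^2.4 ≈ 0.02217
  B=90: 90/255≈0.3529 > 0.04045 → ((0.3529+0.055)/1.055)^2.4 ≈ 0.10224
  L1 = 0.2126×0.73791 + 0.7152×0.02217 + 0.0722×0.10224 ≈ 0.18012
Color 2 (167,20,1):
  R=167: 167/255≈0.6549 > 0.04045 → ((0.6549+0.055)/1.055)^2.4 ≈ 0.38643
  G=20: 20/255≈0.0784 > 0.04045 → ((0.0784+0.055)/1.055)^2.4 ≈ 0.00700
  B=1: 1/255≈0.0039 ≤ 0.04045 → 0.0039/12.92 ≈ 0.00030
  L2 = 0.2126×0.38643 + 0.7152×0.00700 + 0.0722×0.00030 ≈ 0.08718
Lighter = 0.18012, Darker = 0.08718
Ratio = (L_lighter + 0.05) / (L_darker + 0.05)
Ratio = (0.18012 + 0.05) / (0.08718 + 0.05) = 0.23012 / 0.13718 ≈ 1.6775
Ratio ≈ 1.68:1


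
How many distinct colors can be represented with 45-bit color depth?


Colors = 2^bits = 2^45
= 35,184,372,088,832 colors


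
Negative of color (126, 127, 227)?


Invert: (255-R, 255-G, 255-B)
R: 255-126 = 129
G: 255-127 = 128
B: 255-227 = 28
= RGB(129, 128, 28)


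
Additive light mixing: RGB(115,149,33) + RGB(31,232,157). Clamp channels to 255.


Additive: each channel = min(255, C₁+C₂)
R: 115+31 = 146 → 146
G: 149+232 = 381 → 255
B: 33+157 = 190 → 190
= RGB(146, 255, 190)


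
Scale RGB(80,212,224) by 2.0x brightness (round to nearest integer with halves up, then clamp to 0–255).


Multiply each channel by 2.0, round half up, clamp to [0, 255]
R: 80×2.0 = 160
G: 212×2.0 = 424 → clamp → 255
B: 224×2.0 = 448 → clamp → 255
= RGB(160, 255, 255)


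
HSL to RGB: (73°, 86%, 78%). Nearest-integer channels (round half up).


H=73°, S=0.86, L=0.78
C = (1-|2L-1|)×S = (1-|0.56|)×0.86 = 0.3784
H' = H/60 = 73/60 ≈ 1.2167; X = C×(1-|H' mod 2 - 1|) ≈ 0.2964
m = L - C/2 = 0.78 - 0.1892 = 0.5908
Sector ⌊H'⌋ = 1 → (R',G',B') = (≈0.2964, 0.3784, 0.0)
RGB = ((R'+m)×255, (G'+m)×255, (B'+m)×255) = (226.2394, 247.146, 150.654)
Round half up → RGB(226, 247, 151)


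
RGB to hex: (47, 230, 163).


R = 47 → 2F (hex)
G = 230 → E6 (hex)
B = 163 → A3 (hex)
Hex = #2FE6A3


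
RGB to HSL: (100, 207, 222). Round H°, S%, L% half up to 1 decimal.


Normalize: R'=100/255≈0.3922, G'=207/255≈0.8118, B'=222/255≈0.8706
Max=222/255, Min=100/255, Δ=Max-Min=122/255
L = (Max+Min)/2 = (222+100)/510 = 322/510 = 0.63137… → L = 63.1%
L > 0.5 → S = Δ/(2-Max-Min) = 122/(510-222-100) = 122/188 = 0.64893… → S = 64.9%
(the 1/255 factors cancel in S and H, so raw channel differences can be used)
Max is B' → H = 60 × ((R-G)/Δ + 4) = 60 × ((100-207)/122 + 4)
  -107/122 + 4 = -0.8770… + 4 = 3.1229…
  H = 60 × 3.1229… = 187.377…° → H = 187.4°
= HSL(187.4°, 64.9%, 63.1%)


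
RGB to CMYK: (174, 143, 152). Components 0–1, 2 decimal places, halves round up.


R'=174/255≈0.6824, G'=143/255≈0.5608, B'=152/255≈0.5961
K = 1 - max(R',G',B') = 1 - 174/255 = 81/255 = 0.31764… → 0.32
(1-R'-K)/(1-K) simplifies to (max-R)/max with max = 174:
C = (174-174)/174 = 0/174 = 0 → 0.00
M = (174-143)/174 = 31/174 = 0.17816… → 0.18
Y = (174-152)/174 = 22/174 = 0.12643… → 0.13
= CMYK(0.00, 0.18, 0.13, 0.32)


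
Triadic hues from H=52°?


Triadic: equally spaced at 120° intervals
H1 = 52°
H2 = (52 + 120) mod 360 = 172°
H3 = (52 + 240) mod 360 = 292°
Triadic = 52°, 172°, 292°


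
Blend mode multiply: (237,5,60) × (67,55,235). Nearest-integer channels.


Multiply: C = A×B/255, rounded to nearest integer
R: 237×67/255 = 15879/255 ≈ 62.271 → 62
G: 5×55/255 = 275/255 ≈ 1.078 → 1
B: 60×235/255 = 14100/255 ≈ 55.294 → 55
= RGB(62, 1, 55)


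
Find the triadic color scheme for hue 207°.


Triadic: equally spaced at 120° intervals
H1 = 207°
H2 = (207 + 120) mod 360 = 327°
H3 = (207 + 240) mod 360 = 87°
Triadic = 207°, 327°, 87°


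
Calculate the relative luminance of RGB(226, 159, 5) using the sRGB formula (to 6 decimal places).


Linearize each channel (sRGB transfer function): c = v/255; c_lin = c/12.92 if c ≤ 0.04045, else ((c+0.055)/1.055)^2.4
  R: 226/255 ≈ 0.886275 > 0.04045 → ((0.886275+0.055)/1.055)^2.4 ≈ 0.760525
  G: 159/255 ≈ 0.623529 > 0.04045 → ((0.623529+0.055)/1.055)^2.4 ≈ 0.346704
  B: 5/255 ≈ 0.019608 ≤ 0.04045 → 0.019608/12.92 ≈ 0.001518
R_lin = 0.760525, G_lin = 0.346704, B_lin = 0.001518
L = 0.2126×R + 0.7152×G + 0.0722×B
L = 0.2126×0.760525 + 0.7152×0.346704 + 0.0722×0.001518
L ≈ 0.409760


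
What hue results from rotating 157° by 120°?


New hue = (H + rotation) mod 360
New hue = (157 + 120) mod 360
= 277 mod 360
= 277°


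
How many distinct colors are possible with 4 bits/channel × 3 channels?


Total bits = 4 bits/channel × 3 channels = 12 bits
Distinct colors = 2^12
= 4,096 colors


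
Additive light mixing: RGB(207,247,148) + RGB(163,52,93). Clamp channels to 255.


Additive: each channel = min(255, C₁+C₂)
R: 207+163 = 370 → 255
G: 247+52 = 299 → 255
B: 148+93 = 241 → 241
= RGB(255, 255, 241)


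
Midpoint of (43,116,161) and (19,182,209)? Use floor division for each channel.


Midpoint: each channel = ⌊(C₁+C₂)/2⌋
R: ⌊(43+19)/2⌋ = 31
G: ⌊(116+182)/2⌋ = 149
B: ⌊(161+209)/2⌋ = 185
= RGB(31, 149, 185)


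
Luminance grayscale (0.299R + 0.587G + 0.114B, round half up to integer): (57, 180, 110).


Gray = 0.299×R + 0.587×G + 0.114×B
Gray = 0.299×57 + 0.587×180 + 0.114×110
Gray = 17.043 + 105.660 + 12.540
Gray = 135.243 → round half up → 135
Gray = 135


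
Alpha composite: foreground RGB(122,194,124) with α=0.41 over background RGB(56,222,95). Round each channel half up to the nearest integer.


C = α×F + (1-α)×B, with 1-α = 0.59
R: 0.41×122 + 0.59×56 = 50.02 + 33.04 = 83.06 → 83
G: 0.41×194 + 0.59×222 = 79.54 + 130.98 = 210.52 → 211
B: 0.41×124 + 0.59×95 = 50.84 + 56.05 = 106.89 → 107
= RGB(83, 211, 107)


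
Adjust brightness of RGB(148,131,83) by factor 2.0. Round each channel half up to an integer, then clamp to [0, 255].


Multiply each channel by 2.0, round half up, clamp to [0, 255]
R: 148×2.0 = 296 → clamp → 255
G: 131×2.0 = 262 → clamp → 255
B: 83×2.0 = 166
= RGB(255, 255, 166)


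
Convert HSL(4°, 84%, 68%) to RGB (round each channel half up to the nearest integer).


H=4°, S=0.84, L=0.68
C = (1-|2L-1|)×S = (1-|0.36|)×0.84 = 0.5376
H' = H/60 = 4/60 ≈ 0.0667; X = C×(1-|H' mod 2 - 1|) = 0.03584
m = L - C/2 = 0.68 - 0.2688 = 0.4112
Sector ⌊H'⌋ = 0 → (R',G',B') = (0.5376, 0.03584, 0.0)
RGB = ((R'+m)×255, (G'+m)×255, (B'+m)×255) = (241.944, 113.9952, 104.856)
Round half up → RGB(242, 114, 105)


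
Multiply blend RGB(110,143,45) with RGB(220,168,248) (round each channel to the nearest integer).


Multiply: C = A×B/255, rounded to nearest integer
R: 110×220/255 = 24200/255 ≈ 94.902 → 95
G: 143×168/255 = 24024/255 ≈ 94.212 → 94
B: 45×248/255 = 11160/255 ≈ 43.765 → 44
= RGB(95, 94, 44)
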